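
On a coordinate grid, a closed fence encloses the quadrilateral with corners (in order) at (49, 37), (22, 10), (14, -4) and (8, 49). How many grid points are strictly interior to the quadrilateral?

By the shoelace formula, twice the signed area is |(49·10 − 22·37) + (22·(-4) − 14·10) + (14·49 − 8·(-4)) + (8·37 − 49·49)| = 1939, so the area is 969.5.
The number of boundary lattice points is Σ gcd(|Δx|,|Δy|) = gcd(27,27) + gcd(8,14) + gcd(6,53) + gcd(41,12) = 27+2+1+1 = 31.
By Pick's theorem A = I + B/2 − 1, so I = 969.5 − 31/2 + 1 = 955.

955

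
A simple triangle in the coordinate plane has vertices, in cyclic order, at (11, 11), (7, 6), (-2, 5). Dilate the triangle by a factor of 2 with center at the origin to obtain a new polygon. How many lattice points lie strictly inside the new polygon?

80

By the shoelace formula, twice the signed area is |(11·6 − 7·11) + (7·5 − (-2)·6) + ((-2)·11 − 11·5)| = 41, so the area is 41/2.
Summing gcd(|Δx|,|Δy|) over the edges gives the boundary count: gcd(4,5) + gcd(9,1) + gcd(13,6) = 1+1+1 = 3.
Scaling by 2 multiplies the area by 2² = 4 (so the new area is 82) and multiplies the boundary lattice-point count by 2, giving 6.
By Pick's theorem, the interior count of the dilated polygon is 82 − 6/2 + 1 = 80.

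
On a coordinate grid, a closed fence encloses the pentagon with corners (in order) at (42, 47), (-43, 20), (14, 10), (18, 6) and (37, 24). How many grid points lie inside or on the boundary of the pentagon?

1503

By the shoelace formula, twice the signed area is |[42·20 − (-43)·47] + [(-43)·10 − 14·20] + [14·6 − 18·10] + [18·24 − 37·6] + [37·47 − 42·24]| = 2996, so the area is 1498.
Along each edge there are gcd(|Δx|,|Δy|)+1 lattice points, so counting each shared vertex once the boundary has gcd(85,27) + gcd(57,10) + gcd(4,4) + gcd(19,18) + gcd(5,23) = 1+1+4+1+1 = 8.
Pick's theorem gives I = A − B/2 + 1 = 1498 − 8/2 + 1 = 1495, so the closed region contains I + B = 1495 + 8 = 1503 lattice points.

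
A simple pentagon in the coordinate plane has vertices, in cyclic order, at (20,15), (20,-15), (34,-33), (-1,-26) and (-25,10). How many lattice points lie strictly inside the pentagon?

1424

The shoelace formula gives twice the area as |(20·(-15) − 20·15) + (20·(-33) − 34·(-15)) + (34·(-26) − (-1)·(-33)) + ((-1)·10 − (-25)·(-26)) + ((-25)·15 − 20·10)| = 2902, so the area is 1451.
Summing gcd(|Δx|,|Δy|) over the edges gives the boundary count: gcd(0,30) + gcd(14,18) + gcd(35,7) + gcd(24,36) + gcd(45,5) = 30+2+7+12+5 = 56.
Pick's theorem gives I = A − B/2 + 1 = 1451 − 56/2 + 1 = 1424.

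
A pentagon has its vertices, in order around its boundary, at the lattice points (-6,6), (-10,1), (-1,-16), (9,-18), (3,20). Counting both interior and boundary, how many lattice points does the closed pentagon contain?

The shoelace formula gives twice the area as |((-6)·1 − (-10)·6) + ((-10)·(-16) − (-1)·1) + ((-1)·(-18) − 9·(-16)) + (9·20 − 3·(-18)) + (3·6 − (-6)·20)| = 749, so the area is 374.5.
Summing gcd(|Δx|,|Δy|) over the edges gives the boundary count: gcd(4,5) + gcd(9,17) + gcd(10,2) + gcd(6,38) + gcd(9,14) = 1+1+2+2+1 = 7.
Pick's theorem gives I = A − B/2 + 1 = 374.5 − 7/2 + 1 = 372, so the closed region contains I + B = 372 + 7 = 379 lattice points.

379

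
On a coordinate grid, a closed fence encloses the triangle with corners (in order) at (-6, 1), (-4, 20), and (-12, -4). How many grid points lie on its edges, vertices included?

The number of boundary lattice points is Σ gcd(|Δx|,|Δy|) = gcd(2,19) + gcd(8,24) + gcd(6,5) = 1+8+1 = 10.

10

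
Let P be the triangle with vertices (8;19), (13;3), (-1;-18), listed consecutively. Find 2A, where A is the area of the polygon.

By the shoelace formula, twice the signed area is |(8·3 − 13·19) + (13·(-18) − (-1)·3) + ((-1)·19 − 8·(-18))| = 329, so the area is 164.5.

329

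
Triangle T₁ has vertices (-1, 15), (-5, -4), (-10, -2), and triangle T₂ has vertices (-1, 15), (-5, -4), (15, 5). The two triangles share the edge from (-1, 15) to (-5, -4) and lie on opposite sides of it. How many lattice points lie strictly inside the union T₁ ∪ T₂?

222

The union is the simple quadrilateral with vertices (-1, 15), (-10, -2), (-5, -4), (15, 5) in order.
The shoelace formula gives twice the area as |[(-1)·(-2) − (-10)·15] + [(-10)·(-4) − (-5)·(-2)] + [(-5)·5 − 15·(-4)] + [15·15 − (-1)·5]| = 447, so the area is 223.5.
Summing gcd(|Δx|,|Δy|) over the edges gives the boundary count: gcd(9,17) + gcd(5,2) + gcd(20,9) + gcd(16,10) = 1+1+1+2 = 5.
By Pick's theorem I = A − B/2 + 1 = 223.5 − 5/2 + 1 = 222.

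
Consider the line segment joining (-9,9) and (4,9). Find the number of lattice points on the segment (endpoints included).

The number of lattice points on a segment between lattice points is gcd(|Δx|,|Δy|) + 1 = gcd(13,0) + 1 = 13 + 1 = 14.

14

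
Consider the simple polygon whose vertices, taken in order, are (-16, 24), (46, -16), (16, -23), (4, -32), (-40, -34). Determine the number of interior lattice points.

Using the shoelace formula, 2A = |[(-16)·(-16) − 46·24] + [46·(-23) − 16·(-16)] + [16·(-32) − 4·(-23)] + [4·(-34) − (-40)·(-32)] + [(-40)·24 − (-16)·(-34)]| = 4990, so the area is 2495.
The number of boundary lattice points is Σ gcd(|Δx|,|Δy|) = gcd(62,40) + gcd(30,7) + gcd(12,9) + gcd(44,2) + gcd(24,58) = 2+1+3+2+2 = 10.
Pick's theorem gives I = A − B/2 + 1 = 2495 − 10/2 + 1 = 2491.

2491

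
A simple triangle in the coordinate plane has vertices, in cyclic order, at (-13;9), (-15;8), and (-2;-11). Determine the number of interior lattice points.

25

Using the shoelace formula, 2A = |[(-13)·8 − (-15)·9] + [(-15)·(-11) − (-2)·8] + [(-2)·9 − (-13)·(-11)]| = 51, so the area is 51/2.
Summing gcd(|Δx|,|Δy|) over the edges gives the boundary count: gcd(2,1) + gcd(13,19) + gcd(11,20) = 1+1+1 = 3.
By Pick's theorem A = I + B/2 − 1, so I = 51/2 − 3/2 + 1 = 25.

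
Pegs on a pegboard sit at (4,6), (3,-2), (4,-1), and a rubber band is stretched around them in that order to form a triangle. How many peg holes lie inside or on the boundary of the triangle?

The shoelace formula gives twice the area as |(4·(-2) − 3·6) + (3·(-1) − 4·(-2)) + (4·6 − 4·(-1))| = 7, so the area is 3.5.
The number of boundary lattice points is Σ gcd(|Δx|,|Δy|) = gcd(1,8) + gcd(1,1) + gcd(0,7) = 1+1+7 = 9.
Pick's theorem gives I = A − B/2 + 1 = 3.5 − 9/2 + 1 = 0, so the closed region contains I + B = 0 + 9 = 9 lattice points.

9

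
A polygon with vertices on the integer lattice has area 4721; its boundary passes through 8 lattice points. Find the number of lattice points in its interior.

From Pick's theorem, I = A − B/2 + 1 = 4721 − 8/2 + 1 = 4718.

4718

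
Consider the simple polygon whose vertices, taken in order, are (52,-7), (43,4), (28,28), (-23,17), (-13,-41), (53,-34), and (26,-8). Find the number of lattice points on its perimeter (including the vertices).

Along each edge there are gcd(|Δx|,|Δy|)+1 lattice points, so counting each shared vertex once the boundary has gcd(9,11) + gcd(15,24) + gcd(51,11) + gcd(10,58) + gcd(66,7) + gcd(27,26) + gcd(26,1) = 1+3+1+2+1+1+1 = 10.

10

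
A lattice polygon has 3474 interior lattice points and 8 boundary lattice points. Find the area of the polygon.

3477

Pick's theorem states A = I + B/2 − 1, so A = 3474 + 8/2 − 1 = 3477.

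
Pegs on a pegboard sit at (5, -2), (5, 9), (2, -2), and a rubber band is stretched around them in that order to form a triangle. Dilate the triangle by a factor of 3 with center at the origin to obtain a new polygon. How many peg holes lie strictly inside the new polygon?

127

The shoelace formula gives twice the area as |[5·9 − 5·(-2)] + [5·(-2) − 2·9] + [2·(-2) − 5·(-2)]| = 33, so the area is 33/2.
Summing gcd(|Δx|,|Δy|) over the edges gives the boundary count: gcd(0,11) + gcd(3,11) + gcd(3,0) = 11+1+3 = 15.
Scaling by 3 multiplies the area by 3² = 9 (so the new area is 297/2) and multiplies the boundary lattice-point count by 3, giving 45.
By Pick's theorem, the interior count of the dilated polygon is 297/2 − 45/2 + 1 = 127.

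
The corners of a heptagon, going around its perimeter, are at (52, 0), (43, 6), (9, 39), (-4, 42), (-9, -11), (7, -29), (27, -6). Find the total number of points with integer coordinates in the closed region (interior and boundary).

2147

Using the shoelace formula, 2A = |[52·6 − 43·0] + [43·39 − 9·6] + [9·42 − (-4)·39] + [(-4)·(-11) − (-9)·42] + [(-9)·(-29) − 7·(-11)] + [7·(-6) − 27·(-29)] + [27·0 − 52·(-6)]| = 4282, so the area is 2141.
Summing gcd(|Δx|,|Δy|) over the edges gives the boundary count: gcd(9,6) + gcd(34,33) + gcd(13,3) + gcd(5,53) + gcd(16,18) + gcd(20,23) + gcd(25,6) = 3+1+1+1+2+1+1 = 10.
Pick's theorem gives I = A − B/2 + 1 = 2141 − 10/2 + 1 = 2137, so the closed region contains I + B = 2137 + 10 = 2147 lattice points.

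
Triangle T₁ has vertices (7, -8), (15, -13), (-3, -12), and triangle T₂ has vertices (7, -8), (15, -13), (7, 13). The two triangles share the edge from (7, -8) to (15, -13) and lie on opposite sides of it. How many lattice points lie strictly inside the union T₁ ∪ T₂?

113

The union is the simple quadrilateral with vertices (7, -8), (-3, -12), (15, -13), (7, 13) in order.
The shoelace formula gives twice the area as |[7·(-12) − (-3)·(-8)] + [(-3)·(-13) − 15·(-12)] + [15·13 − 7·(-13)] + [7·(-8) − 7·13]| = 250, so the area is 125.
Along each edge there are gcd(|Δx|,|Δy|)+1 lattice points, so counting each shared vertex once the boundary has gcd(10,4) + gcd(18,1) + gcd(8,26) + gcd(0,21) = 2+1+2+21 = 26.
By Pick's theorem I = A − B/2 + 1 = 125 − 26/2 + 1 = 113.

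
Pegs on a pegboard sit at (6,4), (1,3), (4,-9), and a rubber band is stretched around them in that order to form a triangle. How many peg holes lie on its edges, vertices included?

Summing gcd(|Δx|,|Δy|) over the edges gives the boundary count: gcd(5,1) + gcd(3,12) + gcd(2,13) = 1+3+1 = 5.

5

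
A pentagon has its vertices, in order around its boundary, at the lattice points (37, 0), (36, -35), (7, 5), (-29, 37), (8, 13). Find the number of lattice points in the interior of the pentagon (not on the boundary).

807

The shoelace formula gives twice the area as |[37·(-35) − 36·0] + [36·5 − 7·(-35)] + [7·37 − (-29)·5] + [(-29)·13 − 8·37] + [8·0 − 37·13]| = 1620, so the area is 810.
The number of boundary lattice points is Σ gcd(|Δx|,|Δy|) = gcd(1,35) + gcd(29,40) + gcd(36,32) + gcd(37,24) + gcd(29,13) = 1+1+4+1+1 = 8.
By Pick's theorem A = I + B/2 − 1, so I = 810 − 8/2 + 1 = 807.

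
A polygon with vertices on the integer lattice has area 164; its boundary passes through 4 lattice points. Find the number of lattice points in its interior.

Pick's theorem A = I + B/2 − 1 rearranges to I = A − B/2 + 1 = 164 − 4/2 + 1 = 163.

163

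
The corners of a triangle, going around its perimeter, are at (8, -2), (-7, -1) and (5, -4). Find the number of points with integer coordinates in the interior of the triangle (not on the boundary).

15

Using the shoelace formula, 2A = |[8·(-1) − (-7)·(-2)] + [(-7)·(-4) − 5·(-1)] + [5·(-2) − 8·(-4)]| = 33, so the area is 16.5.
The number of boundary lattice points is Σ gcd(|Δx|,|Δy|) = gcd(15,1) + gcd(12,3) + gcd(3,2) = 1+3+1 = 5.
Pick's theorem gives I = A − B/2 + 1 = 16.5 − 5/2 + 1 = 15.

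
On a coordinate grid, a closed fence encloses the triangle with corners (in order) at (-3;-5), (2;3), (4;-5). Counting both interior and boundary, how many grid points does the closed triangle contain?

The shoelace formula gives twice the area as |[(-3)·3 − 2·(-5)] + [2·(-5) − 4·3] + [4·(-5) − (-3)·(-5)]| = 56, so the area is 28.
Along each edge there are gcd(|Δx|,|Δy|)+1 lattice points, so counting each shared vertex once the boundary has gcd(5,8) + gcd(2,8) + gcd(7,0) = 1+2+7 = 10.
Pick's theorem gives I = A − B/2 + 1 = 28 − 10/2 + 1 = 24, so the closed region contains I + B = 24 + 10 = 34 lattice points.

34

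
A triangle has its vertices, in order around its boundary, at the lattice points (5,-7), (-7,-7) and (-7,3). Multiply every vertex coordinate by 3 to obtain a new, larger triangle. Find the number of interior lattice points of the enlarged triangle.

505

By the shoelace formula, twice the signed area is |[5·(-7) − (-7)·(-7)] + [(-7)·3 − (-7)·(-7)] + [(-7)·(-7) − 5·3]| = 120, so the area is 60.
Summing gcd(|Δx|,|Δy|) over the edges gives the boundary count: gcd(12,0) + gcd(0,10) + gcd(12,10) = 12+10+2 = 24.
Scaling by 3 multiplies the area by 3² = 9 (so the new area is 540) and multiplies the boundary lattice-point count by 3, giving 72.
By Pick's theorem, the interior count of the dilated polygon is 540 − 72/2 + 1 = 505.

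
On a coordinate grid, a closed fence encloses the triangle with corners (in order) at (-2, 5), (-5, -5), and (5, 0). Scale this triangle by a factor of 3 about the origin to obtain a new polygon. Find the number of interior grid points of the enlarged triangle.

373

By the shoelace formula, twice the signed area is |((-2)·(-5) − (-5)·5) + ((-5)·0 − 5·(-5)) + (5·5 − (-2)·0)| = 85, so the area is 85/2.
The number of boundary lattice points is Σ gcd(|Δx|,|Δy|) = gcd(3,10) + gcd(10,5) + gcd(7,5) = 1+5+1 = 7.
Scaling by 3 multiplies the area by 3² = 9 (so the new area is 765/2) and multiplies the boundary lattice-point count by 3, giving 21.
By Pick's theorem, the interior count of the dilated polygon is 765/2 − 21/2 + 1 = 373.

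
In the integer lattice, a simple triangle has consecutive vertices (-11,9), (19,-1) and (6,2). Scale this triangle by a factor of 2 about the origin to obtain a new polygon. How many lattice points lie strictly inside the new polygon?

By the shoelace formula, twice the signed area is |((-11)·(-1) − 19·9) + (19·2 − 6·(-1)) + (6·9 − (-11)·2)| = 40, so the area is 20.
The number of boundary lattice points is Σ gcd(|Δx|,|Δy|) = gcd(30,10) + gcd(13,3) + gcd(17,7) = 10+1+1 = 12.
Scaling by 2 multiplies the area by 2² = 4 (so the new area is 80) and multiplies the boundary lattice-point count by 2, giving 24.
By Pick's theorem, the interior count of the dilated polygon is 80 − 24/2 + 1 = 69.

69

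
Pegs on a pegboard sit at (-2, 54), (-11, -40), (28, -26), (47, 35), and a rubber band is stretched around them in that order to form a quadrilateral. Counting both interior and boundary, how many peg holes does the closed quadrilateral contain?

3448

The shoelace formula gives twice the area as |((-2)·(-40) − (-11)·54) + ((-11)·(-26) − 28·(-40)) + (28·35 − 47·(-26)) + (47·54 − (-2)·35)| = 6890, so the area is 3445.
The number of boundary lattice points is Σ gcd(|Δx|,|Δy|) = gcd(9,94) + gcd(39,14) + gcd(19,61) + gcd(49,19) = 1+1+1+1 = 4.
Pick's theorem gives I = A − B/2 + 1 = 3445 − 4/2 + 1 = 3444, so the closed region contains I + B = 3444 + 4 = 3448 lattice points.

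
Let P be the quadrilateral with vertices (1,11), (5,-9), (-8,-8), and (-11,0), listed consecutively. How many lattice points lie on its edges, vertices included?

Along each edge there are gcd(|Δx|,|Δy|)+1 lattice points, so counting each shared vertex once the boundary has gcd(4,20) + gcd(13,1) + gcd(3,8) + gcd(12,11) = 4+1+1+1 = 7.

7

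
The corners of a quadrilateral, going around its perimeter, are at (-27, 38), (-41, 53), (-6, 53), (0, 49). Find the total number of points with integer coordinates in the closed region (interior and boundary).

370

Using the shoelace formula, 2A = |[(-27)·53 − (-41)·38] + [(-41)·53 − (-6)·53] + [(-6)·49 − 0·53] + [0·38 − (-27)·49]| = 699, so the area is 349.5.
The number of boundary lattice points is Σ gcd(|Δx|,|Δy|) = gcd(14,15) + gcd(35,0) + gcd(6,4) + gcd(27,11) = 1+35+2+1 = 39.
Pick's theorem gives I = A − B/2 + 1 = 349.5 − 39/2 + 1 = 331, so the closed region contains I + B = 331 + 39 = 370 lattice points.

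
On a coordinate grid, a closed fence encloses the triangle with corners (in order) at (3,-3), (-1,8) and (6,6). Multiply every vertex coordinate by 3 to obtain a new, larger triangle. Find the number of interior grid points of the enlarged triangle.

304

The shoelace formula gives twice the area as |(3·8 − (-1)·(-3)) + ((-1)·6 − 6·8) + (6·(-3) − 3·6)| = 69, so the area is 69/2.
Summing gcd(|Δx|,|Δy|) over the edges gives the boundary count: gcd(4,11) + gcd(7,2) + gcd(3,9) = 1+1+3 = 5.
Scaling by 3 multiplies the area by 3² = 9 (so the new area is 310.5) and multiplies the boundary lattice-point count by 3, giving 15.
By Pick's theorem, the interior count of the dilated polygon is 310.5 − 15/2 + 1 = 304.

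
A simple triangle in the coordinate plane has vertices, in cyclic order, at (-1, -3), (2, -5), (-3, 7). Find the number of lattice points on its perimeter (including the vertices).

4

Summing gcd(|Δx|,|Δy|) over the edges gives the boundary count: gcd(3,2) + gcd(5,12) + gcd(2,10) = 1+1+2 = 4.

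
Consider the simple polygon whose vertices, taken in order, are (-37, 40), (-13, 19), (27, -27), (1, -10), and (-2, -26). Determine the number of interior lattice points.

Using the shoelace formula, 2A = |[(-37)·19 − (-13)·40] + [(-13)·(-27) − 27·19] + [27·(-10) − 1·(-27)] + [1·(-26) − (-2)·(-10)] + [(-2)·40 − (-37)·(-26)]| = 1676, so the area is 838.
Along each edge there are gcd(|Δx|,|Δy|)+1 lattice points, so counting each shared vertex once the boundary has gcd(24,21) + gcd(40,46) + gcd(26,17) + gcd(3,16) + gcd(35,66) = 3+2+1+1+1 = 8.
By Pick's theorem A = I + B/2 − 1, so I = 838 − 8/2 + 1 = 835.

835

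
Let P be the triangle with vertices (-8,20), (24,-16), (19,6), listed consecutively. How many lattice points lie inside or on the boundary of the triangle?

By the shoelace formula, twice the signed area is |((-8)·(-16) − 24·20) + (24·6 − 19·(-16)) + (19·20 − (-8)·6)| = 524, so the area is 262.
Along each edge there are gcd(|Δx|,|Δy|)+1 lattice points, so counting each shared vertex once the boundary has gcd(32,36) + gcd(5,22) + gcd(27,14) = 4+1+1 = 6.
Pick's theorem gives I = A − B/2 + 1 = 262 − 6/2 + 1 = 260, so the closed region contains I + B = 260 + 6 = 266 lattice points.

266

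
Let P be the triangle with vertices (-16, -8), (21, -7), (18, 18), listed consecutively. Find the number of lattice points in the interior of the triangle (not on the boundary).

463

Using the shoelace formula, 2A = |[(-16)·(-7) − 21·(-8)] + [21·18 − 18·(-7)] + [18·(-8) − (-16)·18]| = 928, so the area is 464.
Summing gcd(|Δx|,|Δy|) over the edges gives the boundary count: gcd(37,1) + gcd(3,25) + gcd(34,26) = 1+1+2 = 4.
Pick's theorem gives I = A − B/2 + 1 = 464 − 4/2 + 1 = 463.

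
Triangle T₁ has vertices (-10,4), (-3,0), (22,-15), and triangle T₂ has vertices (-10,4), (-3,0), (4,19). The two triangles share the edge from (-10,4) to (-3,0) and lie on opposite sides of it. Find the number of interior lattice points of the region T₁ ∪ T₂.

The union is the simple quadrilateral with vertices (-10,4), (22,-15), (-3,0), (4,19) in order.
Using the shoelace formula, 2A = |((-10)·(-15) − 22·4) + (22·0 − (-3)·(-15)) + ((-3)·19 − 4·0) + (4·4 − (-10)·19)| = 166, so the area is 83.
The number of boundary lattice points is Σ gcd(|Δx|,|Δy|) = gcd(32,19) + gcd(25,15) + gcd(7,19) + gcd(14,15) = 1+5+1+1 = 8.
By Pick's theorem I = A − B/2 + 1 = 83 − 8/2 + 1 = 80.

80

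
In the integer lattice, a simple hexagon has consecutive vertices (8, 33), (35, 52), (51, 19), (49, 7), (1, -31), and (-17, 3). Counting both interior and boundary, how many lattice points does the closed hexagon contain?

2975

By the shoelace formula, twice the signed area is |(8·52 − 35·33) + (35·19 − 51·52) + (51·7 − 49·19) + (49·(-31) − 1·7) + (1·3 − (-17)·(-31)) + ((-17)·33 − 8·3)| = 5935, so the area is 2967.5.
Summing gcd(|Δx|,|Δy|) over the edges gives the boundary count: gcd(27,19) + gcd(16,33) + gcd(2,12) + gcd(48,38) + gcd(18,34) + gcd(25,30) = 1+1+2+2+2+5 = 13.
Pick's theorem gives I = A − B/2 + 1 = 2967.5 − 13/2 + 1 = 2962, so the closed region contains I + B = 2962 + 13 = 2975 lattice points.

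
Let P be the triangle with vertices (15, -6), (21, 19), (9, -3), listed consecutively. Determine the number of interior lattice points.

82

By the shoelace formula, twice the signed area is |[15·19 − 21·(-6)] + [21·(-3) − 9·19] + [9·(-6) − 15·(-3)]| = 168, so the area is 84.
Summing gcd(|Δx|,|Δy|) over the edges gives the boundary count: gcd(6,25) + gcd(12,22) + gcd(6,3) = 1+2+3 = 6.
Pick's theorem gives I = A − B/2 + 1 = 84 − 6/2 + 1 = 82.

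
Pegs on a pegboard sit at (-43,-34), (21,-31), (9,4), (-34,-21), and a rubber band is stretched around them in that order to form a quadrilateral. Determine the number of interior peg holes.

1304

Using the shoelace formula, 2A = |((-43)·(-31) − 21·(-34)) + (21·4 − 9·(-31)) + (9·(-21) − (-34)·4) + ((-34)·(-34) − (-43)·(-21))| = 2610, so the area is 1305.
Along each edge there are gcd(|Δx|,|Δy|)+1 lattice points, so counting each shared vertex once the boundary has gcd(64,3) + gcd(12,35) + gcd(43,25) + gcd(9,13) = 1+1+1+1 = 4.
Pick's theorem gives I = A − B/2 + 1 = 1305 − 4/2 + 1 = 1304.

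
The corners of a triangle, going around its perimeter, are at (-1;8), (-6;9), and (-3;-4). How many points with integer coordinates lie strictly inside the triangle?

The shoelace formula gives twice the area as |((-1)·9 − (-6)·8) + ((-6)·(-4) − (-3)·9) + ((-3)·8 − (-1)·(-4))| = 62, so the area is 31.
Along each edge there are gcd(|Δx|,|Δy|)+1 lattice points, so counting each shared vertex once the boundary has gcd(5,1) + gcd(3,13) + gcd(2,12) = 1+1+2 = 4.
Pick's theorem gives I = A − B/2 + 1 = 31 − 4/2 + 1 = 30.

30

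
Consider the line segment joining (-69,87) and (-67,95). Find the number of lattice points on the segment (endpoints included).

The number of lattice points on a segment between lattice points is gcd(|Δx|,|Δy|) + 1 = gcd(2,8) + 1 = 2 + 1 = 3.

3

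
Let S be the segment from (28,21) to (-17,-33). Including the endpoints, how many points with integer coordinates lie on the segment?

The number of lattice points on a segment between lattice points is gcd(|Δx|,|Δy|) + 1 = gcd(45,54) + 1 = 9 + 1 = 10.

10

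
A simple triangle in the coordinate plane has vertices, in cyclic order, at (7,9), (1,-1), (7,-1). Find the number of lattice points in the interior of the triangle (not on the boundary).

By the shoelace formula, twice the signed area is |[7·(-1) − 1·9] + [1·(-1) − 7·(-1)] + [7·9 − 7·(-1)]| = 60, so the area is 30.
Along each edge there are gcd(|Δx|,|Δy|)+1 lattice points, so counting each shared vertex once the boundary has gcd(6,10) + gcd(6,0) + gcd(0,10) = 2+6+10 = 18.
By Pick's theorem A = I + B/2 − 1, so I = 30 − 18/2 + 1 = 22.

22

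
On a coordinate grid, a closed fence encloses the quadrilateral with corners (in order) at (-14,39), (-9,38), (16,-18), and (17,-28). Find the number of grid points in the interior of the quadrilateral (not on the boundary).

248

Using the shoelace formula, 2A = |[(-14)·38 − (-9)·39] + [(-9)·(-18) − 16·38] + [16·(-28) − 17·(-18)] + [17·39 − (-14)·(-28)]| = 498, so the area is 249.
The number of boundary lattice points is Σ gcd(|Δx|,|Δy|) = gcd(5,1) + gcd(25,56) + gcd(1,10) + gcd(31,67) = 1+1+1+1 = 4.
By Pick's theorem A = I + B/2 − 1, so I = 249 − 4/2 + 1 = 248.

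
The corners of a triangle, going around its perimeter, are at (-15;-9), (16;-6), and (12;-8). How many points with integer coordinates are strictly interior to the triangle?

By the shoelace formula, twice the signed area is |((-15)·(-6) − 16·(-9)) + (16·(-8) − 12·(-6)) + (12·(-9) − (-15)·(-8))| = 50, so the area is 25.
Summing gcd(|Δx|,|Δy|) over the edges gives the boundary count: gcd(31,3) + gcd(4,2) + gcd(27,1) = 1+2+1 = 4.
Pick's theorem gives I = A − B/2 + 1 = 25 − 4/2 + 1 = 24.

24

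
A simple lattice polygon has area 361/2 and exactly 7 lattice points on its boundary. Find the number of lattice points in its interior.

178

Pick's theorem A = I + B/2 − 1 rearranges to I = A − B/2 + 1 = 361/2 − 7/2 + 1 = 178.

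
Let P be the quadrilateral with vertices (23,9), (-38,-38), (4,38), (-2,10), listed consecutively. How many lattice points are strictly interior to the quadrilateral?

976

The shoelace formula gives twice the area as |[23·(-38) − (-38)·9] + [(-38)·38 − 4·(-38)] + [4·10 − (-2)·38] + [(-2)·9 − 23·10]| = 1956, so the area is 978.
Along each edge there are gcd(|Δx|,|Δy|)+1 lattice points, so counting each shared vertex once the boundary has gcd(61,47) + gcd(42,76) + gcd(6,28) + gcd(25,1) = 1+2+2+1 = 6.
By Pick's theorem A = I + B/2 − 1, so I = 978 − 6/2 + 1 = 976.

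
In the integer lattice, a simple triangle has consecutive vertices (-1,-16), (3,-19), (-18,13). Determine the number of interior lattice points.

32

Using the shoelace formula, 2A = |((-1)·(-19) − 3·(-16)) + (3·13 − (-18)·(-19)) + ((-18)·(-16) − (-1)·13)| = 65, so the area is 32.5.
Along each edge there are gcd(|Δx|,|Δy|)+1 lattice points, so counting each shared vertex once the boundary has gcd(4,3) + gcd(21,32) + gcd(17,29) = 1+1+1 = 3.
Pick's theorem gives I = A − B/2 + 1 = 32.5 − 3/2 + 1 = 32.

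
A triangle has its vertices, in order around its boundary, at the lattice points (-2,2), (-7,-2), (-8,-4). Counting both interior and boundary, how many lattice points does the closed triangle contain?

The shoelace formula gives twice the area as |((-2)·(-2) − (-7)·2) + ((-7)·(-4) − (-8)·(-2)) + ((-8)·2 − (-2)·(-4))| = 6, so the area is 3.
Along each edge there are gcd(|Δx|,|Δy|)+1 lattice points, so counting each shared vertex once the boundary has gcd(5,4) + gcd(1,2) + gcd(6,6) = 1+1+6 = 8.
Pick's theorem gives I = A − B/2 + 1 = 3 − 8/2 + 1 = 0, so the closed region contains I + B = 0 + 8 = 8 lattice points.

8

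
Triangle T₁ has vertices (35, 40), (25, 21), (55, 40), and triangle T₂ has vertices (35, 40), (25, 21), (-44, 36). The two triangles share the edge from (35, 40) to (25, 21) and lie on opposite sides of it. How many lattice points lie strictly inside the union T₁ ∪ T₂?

909

The union is the simple quadrilateral with vertices (35, 40), (55, 40), (25, 21), (-44, 36) in order.
By the shoelace formula, twice the signed area is |(35·40 − 55·40) + (55·21 − 25·40) + (25·36 − (-44)·21) + ((-44)·40 − 35·36)| = 1841, so the area is 920.5.
The number of boundary lattice points is Σ gcd(|Δx|,|Δy|) = gcd(20,0) + gcd(30,19) + gcd(69,15) + gcd(79,4) = 20+1+3+1 = 25.
By Pick's theorem I = A − B/2 + 1 = 920.5 − 25/2 + 1 = 909.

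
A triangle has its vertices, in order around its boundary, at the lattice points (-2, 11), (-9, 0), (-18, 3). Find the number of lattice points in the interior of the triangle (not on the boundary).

By the shoelace formula, twice the signed area is |((-2)·0 − (-9)·11) + ((-9)·3 − (-18)·0) + ((-18)·11 − (-2)·3)| = 120, so the area is 60.
Summing gcd(|Δx|,|Δy|) over the edges gives the boundary count: gcd(7,11) + gcd(9,3) + gcd(16,8) = 1+3+8 = 12.
Pick's theorem gives I = A − B/2 + 1 = 60 − 12/2 + 1 = 55.

55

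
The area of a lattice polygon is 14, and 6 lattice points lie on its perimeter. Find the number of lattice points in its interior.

12

From Pick's theorem, I = A − B/2 + 1 = 14 − 6/2 + 1 = 12.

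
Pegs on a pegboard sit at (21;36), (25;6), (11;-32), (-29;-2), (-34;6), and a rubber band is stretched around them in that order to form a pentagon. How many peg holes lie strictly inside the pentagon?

The shoelace formula gives twice the area as |[21·6 − 25·36] + [25·(-32) − 11·6] + [11·(-2) − (-29)·(-32)] + [(-29)·6 − (-34)·(-2)] + [(-34)·36 − 21·6]| = 4182, so the area is 2091.
Summing gcd(|Δx|,|Δy|) over the edges gives the boundary count: gcd(4,30) + gcd(14,38) + gcd(40,30) + gcd(5,8) + gcd(55,30) = 2+2+10+1+5 = 20.
Pick's theorem gives I = A − B/2 + 1 = 2091 − 20/2 + 1 = 2082.

2082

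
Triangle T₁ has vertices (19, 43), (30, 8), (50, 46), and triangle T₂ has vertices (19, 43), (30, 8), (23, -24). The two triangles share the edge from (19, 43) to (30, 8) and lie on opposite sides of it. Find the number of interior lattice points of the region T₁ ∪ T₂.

The union is the simple quadrilateral with vertices (19, 43), (50, 46), (30, 8), (23, -24) in order.
Using the shoelace formula, 2A = |(19·46 − 50·43) + (50·8 − 30·46) + (30·(-24) − 23·8) + (23·43 − 19·(-24))| = 1715, so the area is 857.5.
The number of boundary lattice points is Σ gcd(|Δx|,|Δy|) = gcd(31,3) + gcd(20,38) + gcd(7,32) + gcd(4,67) = 1+2+1+1 = 5.
By Pick's theorem I = A − B/2 + 1 = 857.5 − 5/2 + 1 = 856.

856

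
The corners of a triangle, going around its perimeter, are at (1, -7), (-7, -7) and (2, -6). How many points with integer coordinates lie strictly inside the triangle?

0

The shoelace formula gives twice the area as |[1·(-7) − (-7)·(-7)] + [(-7)·(-6) − 2·(-7)] + [2·(-7) − 1·(-6)]| = 8, so the area is 4.
The number of boundary lattice points is Σ gcd(|Δx|,|Δy|) = gcd(8,0) + gcd(9,1) + gcd(1,1) = 8+1+1 = 10.
By Pick's theorem A = I + B/2 − 1, so I = 4 − 10/2 + 1 = 0.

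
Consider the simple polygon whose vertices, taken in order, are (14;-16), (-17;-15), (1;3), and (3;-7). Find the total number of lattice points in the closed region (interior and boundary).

254

The shoelace formula gives twice the area as |(14·(-15) − (-17)·(-16)) + ((-17)·3 − 1·(-15)) + (1·(-7) − 3·3) + (3·(-16) − 14·(-7))| = 484, so the area is 242.
Along each edge there are gcd(|Δx|,|Δy|)+1 lattice points, so counting each shared vertex once the boundary has gcd(31,1) + gcd(18,18) + gcd(2,10) + gcd(11,9) = 1+18+2+1 = 22.
Pick's theorem gives I = A − B/2 + 1 = 242 − 22/2 + 1 = 232, so the closed region contains I + B = 232 + 22 = 254 lattice points.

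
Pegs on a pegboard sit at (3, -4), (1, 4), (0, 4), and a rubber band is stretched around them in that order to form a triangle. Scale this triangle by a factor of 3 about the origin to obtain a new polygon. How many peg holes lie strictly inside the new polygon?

31

The shoelace formula gives twice the area as |[3·4 − 1·(-4)] + [1·4 − 0·4] + [0·(-4) − 3·4]| = 8, so the area is 4.
Along each edge there are gcd(|Δx|,|Δy|)+1 lattice points, so counting each shared vertex once the boundary has gcd(2,8) + gcd(1,0) + gcd(3,8) = 2+1+1 = 4.
Scaling by 3 multiplies the area by 3² = 9 (so the new area is 36) and multiplies the boundary lattice-point count by 3, giving 12.
By Pick's theorem, the interior count of the dilated polygon is 36 − 12/2 + 1 = 31.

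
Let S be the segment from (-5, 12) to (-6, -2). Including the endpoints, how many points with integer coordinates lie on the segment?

2

The number of lattice points on a segment between lattice points is gcd(|Δx|,|Δy|) + 1 = gcd(1,14) + 1 = 1 + 1 = 2.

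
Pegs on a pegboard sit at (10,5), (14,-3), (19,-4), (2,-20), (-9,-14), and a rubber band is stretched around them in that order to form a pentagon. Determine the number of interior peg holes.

By the shoelace formula, twice the signed area is |[10·(-3) − 14·5] + [14·(-4) − 19·(-3)] + [19·(-20) − 2·(-4)] + [2·(-14) − (-9)·(-20)] + [(-9)·5 − 10·(-14)]| = 584, so the area is 292.
Along each edge there are gcd(|Δx|,|Δy|)+1 lattice points, so counting each shared vertex once the boundary has gcd(4,8) + gcd(5,1) + gcd(17,16) + gcd(11,6) + gcd(19,19) = 4+1+1+1+19 = 26.
By Pick's theorem A = I + B/2 − 1, so I = 292 − 26/2 + 1 = 280.

280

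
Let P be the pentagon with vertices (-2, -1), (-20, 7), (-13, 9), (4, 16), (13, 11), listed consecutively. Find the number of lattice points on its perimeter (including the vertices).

The number of boundary lattice points is Σ gcd(|Δx|,|Δy|) = gcd(18,8) + gcd(7,2) + gcd(17,7) + gcd(9,5) + gcd(15,12) = 2+1+1+1+3 = 8.

8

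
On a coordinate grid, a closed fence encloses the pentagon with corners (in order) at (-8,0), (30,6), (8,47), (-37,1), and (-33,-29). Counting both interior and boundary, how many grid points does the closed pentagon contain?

Using the shoelace formula, 2A = |((-8)·6 − 30·0) + (30·47 − 8·6) + (8·1 − (-37)·47) + ((-37)·(-29) − (-33)·1) + ((-33)·0 − (-8)·(-29))| = 3935, so the area is 1967.5.
The number of boundary lattice points is Σ gcd(|Δx|,|Δy|) = gcd(38,6) + gcd(22,41) + gcd(45,46) + gcd(4,30) + gcd(25,29) = 2+1+1+2+1 = 7.
Pick's theorem gives I = A − B/2 + 1 = 1967.5 − 7/2 + 1 = 1965, so the closed region contains I + B = 1965 + 7 = 1972 lattice points.

1972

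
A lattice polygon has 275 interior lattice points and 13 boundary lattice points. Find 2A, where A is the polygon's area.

By Pick's theorem, A = I + B/2 − 1 = 275 + 13/2 − 1 = 561/2.
Hence 2A = 561.

561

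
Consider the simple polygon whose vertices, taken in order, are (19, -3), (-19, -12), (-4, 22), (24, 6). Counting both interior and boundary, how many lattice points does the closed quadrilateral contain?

Using the shoelace formula, 2A = |[19·(-12) − (-19)·(-3)] + [(-19)·22 − (-4)·(-12)] + [(-4)·6 − 24·22] + [24·(-3) − 19·6]| = 1489, so the area is 1489/2.
The number of boundary lattice points is Σ gcd(|Δx|,|Δy|) = gcd(38,9) + gcd(15,34) + gcd(28,16) + gcd(5,9) = 1+1+4+1 = 7.
Pick's theorem gives I = A − B/2 + 1 = 1489/2 − 7/2 + 1 = 742, so the closed region contains I + B = 742 + 7 = 749 lattice points.

749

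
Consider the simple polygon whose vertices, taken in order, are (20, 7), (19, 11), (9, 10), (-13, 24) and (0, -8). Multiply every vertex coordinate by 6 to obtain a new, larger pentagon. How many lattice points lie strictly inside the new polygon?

Using the shoelace formula, 2A = |(20·11 − 19·7) + (19·10 − 9·11) + (9·24 − (-13)·10) + ((-13)·(-8) − 0·24) + (0·7 − 20·(-8))| = 788, so the area is 394.
Along each edge there are gcd(|Δx|,|Δy|)+1 lattice points, so counting each shared vertex once the boundary has gcd(1,4) + gcd(10,1) + gcd(22,14) + gcd(13,32) + gcd(20,15) = 1+1+2+1+5 = 10.
Scaling by 6 multiplies the area by 6² = 36 (so the new area is 14184) and multiplies the boundary lattice-point count by 6, giving 60.
By Pick's theorem, the interior count of the dilated polygon is 14184 − 60/2 + 1 = 14155.

14155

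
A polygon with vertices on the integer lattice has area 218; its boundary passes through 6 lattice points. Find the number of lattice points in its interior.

216

From Pick's theorem, I = A − B/2 + 1 = 218 − 6/2 + 1 = 216.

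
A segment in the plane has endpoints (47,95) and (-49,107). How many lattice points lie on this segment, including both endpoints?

13

The number of lattice points on a segment between lattice points is gcd(|Δx|,|Δy|) + 1 = gcd(96,12) + 1 = 12 + 1 = 13.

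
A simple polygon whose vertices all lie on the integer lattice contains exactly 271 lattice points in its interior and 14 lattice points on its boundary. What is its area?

Pick's theorem states A = I + B/2 − 1, so A = 271 + 14/2 − 1 = 277.

277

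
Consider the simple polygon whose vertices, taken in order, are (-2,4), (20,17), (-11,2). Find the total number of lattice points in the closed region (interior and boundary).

By the shoelace formula, twice the signed area is |((-2)·17 − 20·4) + (20·2 − (-11)·17) + ((-11)·4 − (-2)·2)| = 73, so the area is 36.5.
Along each edge there are gcd(|Δx|,|Δy|)+1 lattice points, so counting each shared vertex once the boundary has gcd(22,13) + gcd(31,15) + gcd(9,2) = 1+1+1 = 3.
Pick's theorem gives I = A − B/2 + 1 = 36.5 − 3/2 + 1 = 36, so the closed region contains I + B = 36 + 3 = 39 lattice points.

39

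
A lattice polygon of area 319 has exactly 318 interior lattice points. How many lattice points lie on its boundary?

Pick's theorem gives A = I + B/2 − 1, so B = 2(A − I + 1) = 2(319 − 318 + 1) = 4.

4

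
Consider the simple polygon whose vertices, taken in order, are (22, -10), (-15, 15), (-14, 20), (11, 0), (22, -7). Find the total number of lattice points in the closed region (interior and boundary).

The shoelace formula gives twice the area as |[22·15 − (-15)·(-10)] + [(-15)·20 − (-14)·15] + [(-14)·0 − 11·20] + [11·(-7) − 22·0] + [22·(-10) − 22·(-7)]| = 273, so the area is 136.5.
The number of boundary lattice points is Σ gcd(|Δx|,|Δy|) = gcd(37,25) + gcd(1,5) + gcd(25,20) + gcd(11,7) + gcd(0,3) = 1+1+5+1+3 = 11.
Pick's theorem gives I = A − B/2 + 1 = 136.5 − 11/2 + 1 = 132, so the closed region contains I + B = 132 + 11 = 143 lattice points.

143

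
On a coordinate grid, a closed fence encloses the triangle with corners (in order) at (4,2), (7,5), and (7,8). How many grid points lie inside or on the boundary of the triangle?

10

Using the shoelace formula, 2A = |(4·5 − 7·2) + (7·8 − 7·5) + (7·2 − 4·8)| = 9, so the area is 9/2.
Along each edge there are gcd(|Δx|,|Δy|)+1 lattice points, so counting each shared vertex once the boundary has gcd(3,3) + gcd(0,3) + gcd(3,6) = 3+3+3 = 9.
Pick's theorem gives I = A − B/2 + 1 = 9/2 − 9/2 + 1 = 1, so the closed region contains I + B = 1 + 9 = 10 lattice points.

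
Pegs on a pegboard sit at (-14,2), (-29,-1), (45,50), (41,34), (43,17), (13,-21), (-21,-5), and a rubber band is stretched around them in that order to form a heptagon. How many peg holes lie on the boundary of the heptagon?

20

The number of boundary lattice points is Σ gcd(|Δx|,|Δy|) = gcd(15,3) + gcd(74,51) + gcd(4,16) + gcd(2,17) + gcd(30,38) + gcd(34,16) + gcd(7,7) = 3+1+4+1+2+2+7 = 20.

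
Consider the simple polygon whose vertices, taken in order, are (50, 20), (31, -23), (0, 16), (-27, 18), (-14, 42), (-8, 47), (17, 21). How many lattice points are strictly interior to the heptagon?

1859

The shoelace formula gives twice the area as |(50·(-23) − 31·20) + (31·16 − 0·(-23)) + (0·18 − (-27)·16) + ((-27)·42 − (-14)·18) + ((-14)·47 − (-8)·42) + ((-8)·21 − 17·47) + (17·20 − 50·21)| = 3723, so the area is 3723/2.
Summing gcd(|Δx|,|Δy|) over the edges gives the boundary count: gcd(19,43) + gcd(31,39) + gcd(27,2) + gcd(13,24) + gcd(6,5) + gcd(25,26) + gcd(33,1) = 1+1+1+1+1+1+1 = 7.
By Pick's theorem A = I + B/2 − 1, so I = 3723/2 − 7/2 + 1 = 1859.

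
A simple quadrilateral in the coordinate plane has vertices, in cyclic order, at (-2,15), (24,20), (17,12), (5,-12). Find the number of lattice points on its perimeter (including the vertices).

15

Summing gcd(|Δx|,|Δy|) over the edges gives the boundary count: gcd(26,5) + gcd(7,8) + gcd(12,24) + gcd(7,27) = 1+1+12+1 = 15.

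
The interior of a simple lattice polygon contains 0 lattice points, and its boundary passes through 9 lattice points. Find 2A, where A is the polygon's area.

Pick's theorem states A = I + B/2 − 1, so A = 0 + 9/2 − 1 = 7/2.
Hence 2A = 7.

7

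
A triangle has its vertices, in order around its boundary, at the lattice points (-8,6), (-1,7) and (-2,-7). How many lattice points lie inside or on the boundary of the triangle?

By the shoelace formula, twice the signed area is |((-8)·7 − (-1)·6) + ((-1)·(-7) − (-2)·7) + ((-2)·6 − (-8)·(-7))| = 97, so the area is 97/2.
Summing gcd(|Δx|,|Δy|) over the edges gives the boundary count: gcd(7,1) + gcd(1,14) + gcd(6,13) = 1+1+1 = 3.
Pick's theorem gives I = A − B/2 + 1 = 97/2 − 3/2 + 1 = 48, so the closed region contains I + B = 48 + 3 = 51 lattice points.

51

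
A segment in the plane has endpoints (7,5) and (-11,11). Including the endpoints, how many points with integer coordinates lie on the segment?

The number of lattice points on a segment between lattice points is gcd(|Δx|,|Δy|) + 1 = gcd(18,6) + 1 = 6 + 1 = 7.

7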